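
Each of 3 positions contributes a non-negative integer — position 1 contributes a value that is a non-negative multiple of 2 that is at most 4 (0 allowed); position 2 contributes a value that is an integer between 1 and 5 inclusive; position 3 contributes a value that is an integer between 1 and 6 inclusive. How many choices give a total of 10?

The generating function for the choices is (1 + t^2 + t^4)·(t + t^2 + t^3 + t^4 + t^5)·(t + t^2 + t^3 + t^4 + t^5 + t^6); the count is [t^10].
(1 + t^2 + t^4) has coefficients 1,0,1,0,1 for degrees 0…4.
(t + t^2 + t^3 + t^4 + t^5) has coefficients 0,1,1,1,1,1,0,0,0,0,0 for degrees 0…10.
Finally multiplying by (t + t^2 + t^3 + t^4 + t^5 + t^6), the product of all factors after the first has coefficients 0,0,1,2,3,4,5,5,4,3,2 for degrees 0…10.
[t^10] = 1·2 + 1·4 + 1·5 = 11.

11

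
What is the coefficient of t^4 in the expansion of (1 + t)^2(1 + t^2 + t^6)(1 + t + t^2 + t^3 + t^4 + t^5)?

(1 + t)^2 has coefficients 1,2,1 for degrees 0…2.
(1 + t^2 + t^6) has coefficients 1,0,1,0,0 for degrees 0…4.
Finally multiplying by (1 + t + t^2 + t^3 + t^4 + t^5), the product of all factors after the first has coefficients 1,1,2,2,2 for degrees 0…4.
[t^4] = 1·2 + 2·2 + 1·2 = 8.

8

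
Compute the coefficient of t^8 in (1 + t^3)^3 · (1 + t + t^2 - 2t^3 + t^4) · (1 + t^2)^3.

(1 + t^3)^3 has coefficients 1,0,0,3,0,0,3,0,0 for degrees 0…8.
(1 + t + t^2 - 2t^3 + t^4) has coefficients 1,1,1,-2,1,0,0,0,0 for degrees 0…8.
Finally multiplying by (1 + t^2)^3, the product of all factors after the first has coefficients 1,1,4,1,7,-3,7,-5,4 for degrees 0…8.
[t^8] = 1·4 + 3·(-3) + 3·4 = 7.

7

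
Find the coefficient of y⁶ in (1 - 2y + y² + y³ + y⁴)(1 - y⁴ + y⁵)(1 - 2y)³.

-29

(1 - 2y + y² + y³ + y⁴) has coefficients 1,-2,1,1,1 for degrees 0…4.
(1 - y⁴ + y⁵) has coefficients 1,0,0,0,-1,1,0 for degrees 0…6.
Finally multiplying by (1 - 2y)³, the product of all factors after the first has coefficients 1,-6,12,-8,-1,7,-18 for degrees 0…6.
[y⁶] = 1·(-18) − 2·7 + 1·(-1) + 1·(-8) + 1·12 = -29.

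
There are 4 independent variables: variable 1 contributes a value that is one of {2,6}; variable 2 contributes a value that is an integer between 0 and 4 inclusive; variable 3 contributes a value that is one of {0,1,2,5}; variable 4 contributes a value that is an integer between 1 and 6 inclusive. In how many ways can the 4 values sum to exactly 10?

24

The generating function for the choices is (y^2 + y^6)·(1 + y + y^2 + y^3 + y^4)·(1 + y + y^2 + y^5)·(y + y^2 + y^3 + y^4 + y^5 + y^6); the count is [y^10].
(y^2 + y^6) has coefficients 0,0,1,0,0,0,1 for degrees 0…6.
(1 + y + y^2 + y^3 + y^4) has coefficients 1,1,1,1,1,0,0,0,0,0,0 for degrees 0…10.
Multiplying by (1 + y + y^2 + y^5) gives running coefficients 1,2,3,3,3,3,2,1,1,1,0 for degrees 0…10.
Finally multiplying by (y + y^2 + y^3 + y^4 + y^5 + y^6), the product of all factors after the first has coefficients 0,1,3,6,9,12,15,16,15,13,11 for degrees 0…10.
[y^10] = 1·15 + 1·9 = 24.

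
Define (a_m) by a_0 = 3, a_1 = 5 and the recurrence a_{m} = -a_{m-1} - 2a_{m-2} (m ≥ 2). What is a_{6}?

The ordinary generating function has denominator 1 + y + 2y^2.
Iterating the recurrence: a_0,…,a_{6} = 3, 5, -11, 1, 21, -23, -19.

-19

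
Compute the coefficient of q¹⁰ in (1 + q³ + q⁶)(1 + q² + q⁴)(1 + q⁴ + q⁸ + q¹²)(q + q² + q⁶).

6

(1 + q³ + q⁶) has coefficients 1,0,0,1,0,0,1 for degrees 0…6.
(1 + q² + q⁴) has coefficients 1,0,1,0,1,0,0,0,0,0,0 for degrees 0…10.
Multiplying by (1 + q⁴ + q⁸ + q¹²) gives running coefficients 1,0,1,0,2,0,1,0,2,0,1 for degrees 0…10.
Finally multiplying by (q + q² + q⁶), the product of all factors after the first has coefficients 0,1,1,1,1,2,3,1,2,2,4 for degrees 0…10.
[q¹⁰] = 1·4 + 1·1 + 1·1 = 6.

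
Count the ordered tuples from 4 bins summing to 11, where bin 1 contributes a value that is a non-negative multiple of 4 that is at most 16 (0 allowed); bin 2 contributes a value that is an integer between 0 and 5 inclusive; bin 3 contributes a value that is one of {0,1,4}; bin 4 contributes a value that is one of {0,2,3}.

The generating function for the choices is (1 + y^4 + y^8 + y^12 + y^16)·(1 + y + y^2 + y^3 + y^4 + y^5)·(1 + y + y^4)·(1 + y^2 + y^3); the count is [y^11].
(1 + y^4 + y^8 + y^12 + y^16) has coefficients 1,0,0,0,1,0,0,0,1,0,0,0 for degrees 0…11.
(1 + y + y^2 + y^3 + y^4 + y^5) has coefficients 1,1,1,1,1,1,0,0,0,0,0,0 for degrees 0…11.
Multiplying by (1 + y + y^4) gives running coefficients 1,2,2,2,3,3,2,1,1,1,0,0 for degrees 0…11.
Finally multiplying by (1 + y^2 + y^3), the product of all factors after the first has coefficients 1,2,3,5,7,7,7,7,6,4,2,2 for degrees 0…11.
[y^11] = 1·2 + 1·7 + 1·5 = 14.

14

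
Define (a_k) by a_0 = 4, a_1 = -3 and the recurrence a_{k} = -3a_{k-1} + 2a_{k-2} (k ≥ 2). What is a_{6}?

The ordinary generating function has denominator 1 + 3z - 2z^2.
Iterating the recurrence: a_0,…,a_{6} = 4, -3, 17, -57, 205, -729, 2597.

2597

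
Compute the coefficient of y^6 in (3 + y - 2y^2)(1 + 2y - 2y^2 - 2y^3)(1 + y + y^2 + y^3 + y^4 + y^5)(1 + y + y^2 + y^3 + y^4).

-17

(3 + y - 2y^2) has coefficients 3,1,-2 for degrees 0…2.
(1 + 2y - 2y^2 - 2y^3) has coefficients 1,2,-2,-2,0,0,0 for degrees 0…6.
Multiplying by (1 + y + y^2 + y^3 + y^4 + y^5) gives running coefficients 1,3,1,-1,-1,-1,-2 for degrees 0…6.
Finally multiplying by (1 + y + y^2 + y^3 + y^4), the product of all factors after the first has coefficients 1,4,5,4,3,1,-4 for degrees 0…6.
[y^6] = 3·(-4) + 1·1 − 2·3 = -17.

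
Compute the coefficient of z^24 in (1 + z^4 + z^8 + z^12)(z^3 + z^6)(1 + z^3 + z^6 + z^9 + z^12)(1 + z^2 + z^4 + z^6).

(1 + z^4 + z^8 + z^12) has coefficients 1,0,0,0,1,0,0,0,1,0,0,0,1 for degrees 0…12.
(z^3 + z^6) has coefficients 0,0,0,1,0,0,1,0,0,0,0,0,0,0,0,0,0,0,0,0,0,0,0,0,0 for degrees 0…24.
Multiplying by (1 + z^3 + z^6 + z^9 + z^12) gives running coefficients 0,0,0,1,0,0,2,0,0,2,0,0,2,0,0,2,0,0,1,0,0,0,0,0,0 for degrees 0…24.
Finally multiplying by (1 + z^2 + z^4 + z^6), the product of all factors after the first has coefficients 0,0,0,1,0,1,2,1,2,3,2,2,4,2,2,4,2,2,3,2,1,2,1,0,1 for degrees 0…24.
[z^24] = 1·1 + 1·1 + 1·2 + 1·4 = 8.

8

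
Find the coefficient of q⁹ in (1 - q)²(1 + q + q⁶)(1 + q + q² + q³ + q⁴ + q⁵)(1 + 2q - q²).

(1 - q)² has coefficients 1,-2,1 for degrees 0…2.
(1 + q + q⁶) has coefficients 1,1,0,0,0,0,1,0,0,0 for degrees 0…9.
Multiplying by (1 + q + q² + q³ + q⁴ + q⁵) gives running coefficients 1,2,2,2,2,2,2,1,1,1 for degrees 0…9.
Finally multiplying by (1 + 2q - q²), the product of all factors after the first has coefficients 1,4,5,4,4,4,4,3,1,2 for degrees 0…9.
[q⁹] = 1·2 − 2·1 + 1·3 = 3.

3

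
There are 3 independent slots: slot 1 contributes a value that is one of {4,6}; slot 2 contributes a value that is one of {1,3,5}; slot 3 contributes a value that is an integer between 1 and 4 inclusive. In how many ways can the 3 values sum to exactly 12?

The generating function for the choices is (q^4 + q^6)·(q + q^3 + q^5)·(q + q^2 + q^3 + q^4); the count is [q^12].
(q^4 + q^6) has coefficients 0,0,0,0,1,0,1 for degrees 0…6.
(q + q^3 + q^5) has coefficients 0,1,0,1,0,1,0,0,0,0,0,0,0 for degrees 0…12.
Finally multiplying by (q + q^2 + q^3 + q^4), the product of all factors after the first has coefficients 0,0,1,1,2,2,2,2,1,1,0,0,0 for degrees 0…12.
[q^12] = 1·1 + 1·2 = 3.

3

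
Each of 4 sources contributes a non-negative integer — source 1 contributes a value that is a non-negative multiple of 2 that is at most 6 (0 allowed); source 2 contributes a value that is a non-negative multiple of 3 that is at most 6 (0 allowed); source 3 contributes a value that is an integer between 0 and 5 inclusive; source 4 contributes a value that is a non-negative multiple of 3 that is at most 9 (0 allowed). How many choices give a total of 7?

12

The generating function for the choices is (1 + q² + q⁴ + q⁶)·(1 + q³ + q⁶)·(1 + q + q² + q³ + q⁴ + q⁵)·(1 + q³ + q⁶ + q⁹); the count is [q⁷].
(1 + q² + q⁴ + q⁶) has coefficients 1,0,1,0,1,0,1 for degrees 0…6.
(1 + q³ + q⁶) has coefficients 1,0,0,1,0,0,1,0 for degrees 0…7.
Multiplying by (1 + q + q² + q³ + q⁴ + q⁵) gives running coefficients 1,1,1,2,2,2,2,2 for degrees 0…7.
Finally multiplying by (1 + q³ + q⁶ + q⁹), the product of all factors after the first has coefficients 1,1,1,3,3,3,5,5 for degrees 0…7.
[q⁷] = 1·5 + 1·3 + 1·3 + 1·1 = 12.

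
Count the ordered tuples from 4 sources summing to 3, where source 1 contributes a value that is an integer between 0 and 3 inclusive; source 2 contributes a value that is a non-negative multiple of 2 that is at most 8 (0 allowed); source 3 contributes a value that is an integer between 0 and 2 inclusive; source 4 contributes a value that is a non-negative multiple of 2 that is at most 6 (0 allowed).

7

The generating function for the choices is (1 + z + z^2 + z^3)·(1 + z^2 + z^4 + z^6 + z^8)·(1 + z + z^2)·(1 + z^2 + z^4 + z^6); the count is [z^3].
(1 + z + z^2 + z^3) has coefficients 1,1,1,1 for degrees 0…3.
(1 + z^2 + z^4 + z^6 + z^8) has coefficients 1,0,1,0 for degrees 0…3.
Multiplying by (1 + z + z^2) gives running coefficients 1,1,2,1 for degrees 0…3.
Finally multiplying by (1 + z^2 + z^4 + z^6), the product of all factors after the first has coefficients 1,1,3,2 for degrees 0…3.
[z^3] = 1·2 + 1·3 + 1·1 + 1·1 = 7.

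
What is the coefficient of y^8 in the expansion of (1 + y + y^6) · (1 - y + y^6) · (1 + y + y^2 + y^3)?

(1 + y + y^6) has coefficients 1,1,0,0,0,0,1 for degrees 0…6.
(1 - y + y^6) has coefficients 1,-1,0,0,0,0,1,0,0 for degrees 0…8.
Finally multiplying by (1 + y + y^2 + y^3), the product of all factors after the first has coefficients 1,0,0,0,-1,0,1,1,1 for degrees 0…8.
[y^8] = 1·1 + 1·1 + 1·0 = 2.

2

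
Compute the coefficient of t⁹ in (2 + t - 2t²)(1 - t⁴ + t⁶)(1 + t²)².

(2 + t - 2t²) has coefficients 2,1,-2 for degrees 0…2.
(1 - t⁴ + t⁶) has coefficients 1,0,0,0,-1,0,1,0,0,0 for degrees 0…9.
Finally multiplying by (1 + t²)², the product of all factors after the first has coefficients 1,0,2,0,0,0,-1,0,1,0 for degrees 0…9.
[t⁹] = 2·0 + 1·1 − 2·0 = 1.

1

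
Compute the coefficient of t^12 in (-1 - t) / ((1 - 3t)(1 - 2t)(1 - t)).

-3164071

Partial fractions give a closed form: a_n = (-6)·3^n + (6)·2^n + (-1)·1^n.
At n = 12: a_12 = -3164071.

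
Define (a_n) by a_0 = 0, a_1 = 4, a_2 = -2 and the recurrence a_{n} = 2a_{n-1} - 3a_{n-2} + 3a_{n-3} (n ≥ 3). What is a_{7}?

The ordinary generating function has denominator 1 - 2t + 3t^2 - 3t^3.
Iterating the recurrence: a_0,…,a_{7} = 0, 4, -2, -16, -14, 14, 22, -40.

-40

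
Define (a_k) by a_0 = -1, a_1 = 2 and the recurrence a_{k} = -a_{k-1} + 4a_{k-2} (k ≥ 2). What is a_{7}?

The ordinary generating function has denominator 1 + x - 4x^2.
Iterating the recurrence: a_0,…,a_{7} = -1, 2, -6, 14, -38, 94, -246, 622.

622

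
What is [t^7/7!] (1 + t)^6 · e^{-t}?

The EGF product rule gives c_7 = Σ_{k_1+k_2=7} C(7; k_1,k_2) · ∏ g_i(k_i), where (1+t)^6 gives the falling factorial (6)_k; e^{-t} gives (-1)^k.
g_1(k) for k = 0…7: 1, 6, 30, 120, 360, 720, 720, 0.
g_2(k) for k = 0…7: 1, -1, 1, -1, 1, -1, 1, -1.
c_7 = Σ_k C(7,k)·g_1(k)·g_2(7−k) = 1·1·(-1) + 7·6·1 + 21·30·(-1) + 35·120·1 + 35·360·(-1) + 21·720·1 + 7·720·(-1) = −1 + 42 − 630 + 4200 − 12600 + 15120 − 5040 = 1091.

1091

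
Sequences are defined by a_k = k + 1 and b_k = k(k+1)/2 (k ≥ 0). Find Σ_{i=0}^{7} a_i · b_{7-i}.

This is [x^7] in the product of the two ordinary generating functions.
Σ = 1·28 + 2·21 + 3·15 + 4·10 + 5·6 + 6·3 + 7·1 + 8·0 = 210.

210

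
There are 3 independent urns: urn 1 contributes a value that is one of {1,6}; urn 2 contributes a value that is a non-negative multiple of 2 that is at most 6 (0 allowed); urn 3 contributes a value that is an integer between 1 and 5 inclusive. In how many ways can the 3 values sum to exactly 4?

The generating function for the choices is (t + t⁶)·(1 + t² + t⁴ + t⁶)·(t + t² + t³ + t⁴ + t⁵); the count is [t⁴].
(t + t⁶) has coefficients 0,1,0,0,0 for degrees 0…4.
(1 + t² + t⁴ + t⁶) has coefficients 1,0,1,0,1 for degrees 0…4.
Finally multiplying by (t + t² + t³ + t⁴ + t⁵), the product of all factors after the first has coefficients 0,1,1,2,2 for degrees 0…4.
[t⁴] = 1·2 = 2.

2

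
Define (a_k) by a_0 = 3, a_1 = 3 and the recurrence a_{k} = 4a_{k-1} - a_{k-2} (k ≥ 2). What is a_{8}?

The ordinary generating function has denominator 1 - 4y + y^2.
Iterating the recurrence: a_0,…,a_{8} = 3, 3, 9, 33, 123, 459, 1713, 6393, 23859.

23859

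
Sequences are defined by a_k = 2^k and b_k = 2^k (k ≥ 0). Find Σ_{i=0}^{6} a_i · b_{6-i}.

This is [x^6] in the product of the two ordinary generating functions.
Σ = 1·64 + 2·32 + 4·16 + 8·8 + 16·4 + 32·2 + 64·1 = 448.

448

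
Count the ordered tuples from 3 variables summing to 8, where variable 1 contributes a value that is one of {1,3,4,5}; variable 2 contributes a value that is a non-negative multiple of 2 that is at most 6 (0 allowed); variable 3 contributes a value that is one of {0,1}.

4

The generating function for the choices is (y + y^3 + y^4 + y^5)·(1 + y^2 + y^4 + y^6)·(1 + y); the count is [y^8].
(y + y^3 + y^4 + y^5) has coefficients 0,1,0,1,1,1 for degrees 0…5.
(1 + y^2 + y^4 + y^6) has coefficients 1,0,1,0,1,0,1,0,0 for degrees 0…8.
Finally multiplying by (1 + y), the product of all factors after the first has coefficients 1,1,1,1,1,1,1,1,0 for degrees 0…8.
[y^8] = 1·1 + 1·1 + 1·1 + 1·1 = 4.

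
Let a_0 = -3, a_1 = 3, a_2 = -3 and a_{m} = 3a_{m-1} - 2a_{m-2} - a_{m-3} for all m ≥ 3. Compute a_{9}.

-477

The ordinary generating function has denominator 1 - 3z + 2z^2 + z^3.
Iterating the recurrence: a_0,…,a_{9} = -3, 3, -3, -12, -33, -72, -138, -237, -363, -477.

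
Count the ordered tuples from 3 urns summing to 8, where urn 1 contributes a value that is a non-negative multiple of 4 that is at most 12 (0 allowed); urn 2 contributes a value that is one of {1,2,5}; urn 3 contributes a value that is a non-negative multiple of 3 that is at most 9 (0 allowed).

The generating function for the choices is (1 + q^4 + q^8 + q^12)·(q + q^2 + q^5)·(1 + q^3 + q^6 + q^9); the count is [q^8].
(1 + q^4 + q^8 + q^12) has coefficients 1,0,0,0,1,0,0,0,1 for degrees 0…8.
(q + q^2 + q^5) has coefficients 0,1,1,0,0,1,0,0,0 for degrees 0…8.
Finally multiplying by (1 + q^3 + q^6 + q^9), the product of all factors after the first has coefficients 0,1,1,0,1,2,0,1,2 for degrees 0…8.
[q^8] = 1·2 + 1·1 + 1·0 = 3.

3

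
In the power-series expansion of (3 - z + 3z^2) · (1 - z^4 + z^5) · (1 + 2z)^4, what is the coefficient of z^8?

(3 - z + 3z^2) has coefficients 3,-1,3 for degrees 0…2.
(1 - z^4 + z^5) has coefficients 1,0,0,0,-1,1,0,0,0 for degrees 0…8.
Finally multiplying by (1 + 2z)^4, the product of all factors after the first has coefficients 1,8,24,32,15,-7,-16,-8,16 for degrees 0…8.
[z^8] = 3·16 − 1·(-8) + 3·(-16) = 8.

8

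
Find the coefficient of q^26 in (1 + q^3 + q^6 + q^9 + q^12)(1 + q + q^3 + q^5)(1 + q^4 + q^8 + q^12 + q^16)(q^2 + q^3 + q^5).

11

(1 + q^3 + q^6 + q^9 + q^12) has coefficients 1,0,0,1,0,0,1,0,0,1,0,0,1 for degrees 0…12.
(1 + q + q^3 + q^5) has coefficients 1,1,0,1,0,1,0,0,0,0,0,0,0,0,0,0,0,0,0,0,0,0,0,0,0,0,0 for degrees 0…26.
Multiplying by (1 + q^4 + q^8 + q^12 + q^16) gives running coefficients 1,1,0,1,1,2,0,1,1,2,0,1,1,2,0,1,1,2,0,1,0,1,0,0,0,0,0 for degrees 0…26.
Finally multiplying by (q^2 + q^3 + q^5), the product of all factors after the first has coefficients 0,0,1,2,1,2,3,3,3,2,4,3,3,2,4,3,3,2,4,3,3,2,3,1,2,0,1 for degrees 0…26.
[q^26] = 1·1 + 1·1 + 1·3 + 1·2 + 1·4 = 11.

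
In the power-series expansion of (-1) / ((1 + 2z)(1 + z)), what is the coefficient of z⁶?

The denominator gives the recurrence a_n = −3a_(n−1) − 2a_(n−2) for n ≥ 3; the numerator fixes a_0 = -1, a_1 = 3, a_2 = -7.
Iterating: -1, 3, -7, 15, -31, 63, -127, so a_6 = -127.

-127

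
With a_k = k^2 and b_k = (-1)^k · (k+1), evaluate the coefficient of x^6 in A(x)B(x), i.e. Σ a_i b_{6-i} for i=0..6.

This is [x^6] in the product of the two ordinary generating functions.
Σ = 0·7 + 1·(-6) + 4·5 + 9·(-4) + 16·3 + 25·(-2) + 36·1 = 12.

12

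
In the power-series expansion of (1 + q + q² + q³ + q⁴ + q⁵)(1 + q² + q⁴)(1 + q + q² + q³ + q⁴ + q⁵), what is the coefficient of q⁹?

(1 + q + q² + q³ + q⁴ + q⁵) has coefficients 1,1,1,1,1,1 for degrees 0…5.
(1 + q² + q⁴) has coefficients 1,0,1,0,1,0,0,0,0,0 for degrees 0…9.
Finally multiplying by (1 + q + q² + q³ + q⁴ + q⁵), the product of all factors after the first has coefficients 1,1,2,2,3,3,2,2,1,1 for degrees 0…9.
[q⁹] = 1·1 + 1·1 + 1·2 + 1·2 + 1·3 + 1·3 = 12.

12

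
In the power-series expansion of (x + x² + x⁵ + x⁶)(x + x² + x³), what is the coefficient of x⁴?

2

(x + x² + x⁵ + x⁶) has coefficients 0,1,1,0,0 for degrees 0…4.
(x + x² + x³) has coefficients 0,1,1,1,0 for degrees 0…4.
[x⁴] = 1·1 + 1·1 = 2.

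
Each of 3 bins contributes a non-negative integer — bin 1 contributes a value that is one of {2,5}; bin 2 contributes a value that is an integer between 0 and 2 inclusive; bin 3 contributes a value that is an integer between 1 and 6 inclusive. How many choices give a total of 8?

The generating function for the choices is (x² + x⁵)·(1 + x + x²)·(x + x² + x³ + x⁴ + x⁵ + x⁶); the count is [x⁸].
(x² + x⁵) has coefficients 0,0,1,0,0,1 for degrees 0…5.
(1 + x + x²) has coefficients 1,1,1,0,0,0,0,0,0 for degrees 0…8.
Finally multiplying by (x + x² + x³ + x⁴ + x⁵ + x⁶), the product of all factors after the first has coefficients 0,1,2,3,3,3,3,2,1 for degrees 0…8.
[x⁸] = 1·3 + 1·3 = 6.

6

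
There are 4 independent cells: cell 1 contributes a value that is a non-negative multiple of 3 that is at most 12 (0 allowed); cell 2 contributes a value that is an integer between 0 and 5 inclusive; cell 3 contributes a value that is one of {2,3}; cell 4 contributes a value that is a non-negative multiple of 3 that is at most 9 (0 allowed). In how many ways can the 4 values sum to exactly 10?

The generating function for the choices is (1 + y^3 + y^6 + y^9 + y^12)·(1 + y + y^2 + y^3 + y^4 + y^5)·(y^2 + y^3)·(1 + y^3 + y^6 + y^9); the count is [y^10].
(1 + y^3 + y^6 + y^9 + y^12) has coefficients 1,0,0,1,0,0,1,0,0,1,0 for degrees 0…10.
(1 + y + y^2 + y^3 + y^4 + y^5) has coefficients 1,1,1,1,1,1,0,0,0,0,0 for degrees 0…10.
Multiplying by (y^2 + y^3) gives running coefficients 0,0,1,2,2,2,2,2,1,0,0 for degrees 0…10.
Finally multiplying by (1 + y^3 + y^6 + y^9), the product of all factors after the first has coefficients 0,0,1,2,2,3,4,4,4,4,4 for degrees 0…10.
[y^10] = 1·4 + 1·4 + 1·2 + 1·0 = 10.

10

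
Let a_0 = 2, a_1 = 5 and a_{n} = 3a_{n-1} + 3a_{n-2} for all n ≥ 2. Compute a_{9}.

232470

The ordinary generating function has denominator 1 - 3y - 3y^2.
Iterating the recurrence: a_0,…,a_{9} = 2, 5, 21, 78, 297, 1125, 4266, 16173, 61317, 232470.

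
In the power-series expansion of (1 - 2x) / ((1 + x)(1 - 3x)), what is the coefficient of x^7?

546

The denominator gives the recurrence a_n = 2a_(n−1) + 3a_(n−2) for n ≥ 3; the numerator fixes a_0 = 1, a_1 = 0, a_2 = 3.
Iterating: 1, 0, 3, 6, 21, 60, 183, 546, so a_7 = 546.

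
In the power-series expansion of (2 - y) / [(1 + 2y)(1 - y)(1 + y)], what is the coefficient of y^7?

-425

Partial fractions give a closed form: a_n = (10/3)·(-2)^n + (1/6)·1^n + (-3/2)·(-1)^n.
At n = 7: a_7 = -425.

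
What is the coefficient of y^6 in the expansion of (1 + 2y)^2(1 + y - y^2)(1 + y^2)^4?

30

(1 + 2y)^2 has coefficients 1,4,4 for degrees 0…2.
(1 + y - y^2) has coefficients 1,1,-1,0,0,0,0 for degrees 0…6.
Finally multiplying by (1 + y^2)^4, the product of all factors after the first has coefficients 1,1,3,4,2,6,-2 for degrees 0…6.
[y^6] = 1·(-2) + 4·6 + 4·2 = 30.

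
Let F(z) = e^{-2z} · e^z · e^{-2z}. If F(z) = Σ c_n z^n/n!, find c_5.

-243

The EGF product rule gives c_5 = Σ_{k_1+k_2+k_3=5} C(5; k_1,k_2,k_3) · ∏ g_i(k_i), where e^{-2z} gives (-2)^k; e^z gives (1)^k; e^{-2z} gives (-2)^k.
g_1(k) for k = 0…5: 1, -2, 4, -8, 16, -32.
g_2(k) for k = 0…5: 1, 1, 1, 1, 1, 1.
g_3(k) for k = 0…5: 1, -2, 4, -8, 16, -32.
First combine the last two factors: h(k) = Σ_j C(k,j)·g_2(j)·g_3(k−j) for k = 0…5: 1, -1, 1, -1, 1, -1.
c_5 = Σ_k C(5,k)·g_1(k)·h(5−k) = 1·1·(-1) + 5·(-2)·1 + 10·4·(-1) + 10·(-8)·1 + 5·16·(-1) + 1·(-32)·1 = −1 − 10 − 40 − 80 − 80 − 32 = -243.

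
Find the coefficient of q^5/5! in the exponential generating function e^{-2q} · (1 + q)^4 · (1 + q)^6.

2208

The EGF product rule gives c_5 = Σ_{k_1+k_2+k_3=5} C(5; k_1,k_2,k_3) · ∏ g_i(k_i), where e^{-2q} gives (-2)^k; (1+q)^4 gives the falling factorial (4)_k; (1+q)^6 gives the falling factorial (6)_k.
g_1(k) for k = 0…5: 1, -2, 4, -8, 16, -32.
g_2(k) for k = 0…5: 1, 4, 12, 24, 24, 0.
g_3(k) for k = 0…5: 1, 6, 30, 120, 360, 720.
First combine the last two factors: h(k) = Σ_j C(k,j)·g_2(j)·g_3(k−j) for k = 0…5: 1, 10, 90, 720, 5040, 30240.
c_5 = Σ_k C(5,k)·g_1(k)·h(5−k) = 1·1·30240 + 5·(-2)·5040 + 10·4·720 + 10·(-8)·90 + 5·16·10 + 1·(-32)·1 = 30240 − 50400 + 28800 − 7200 + 800 − 32 = 2208.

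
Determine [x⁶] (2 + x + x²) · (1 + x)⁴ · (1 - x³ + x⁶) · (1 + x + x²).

-24

(2 + x + x²) has coefficients 2,1,1 for degrees 0…2.
(1 + x)⁴ has coefficients 1,4,6,4,1,0,0 for degrees 0…6.
Multiplying by (1 - x³ + x⁶) gives running coefficients 1,4,6,3,-3,-6,-3 for degrees 0…6.
Finally multiplying by (1 + x + x²), the product of all factors after the first has coefficients 1,5,11,13,6,-6,-12 for degrees 0…6.
[x⁶] = 2·(-12) + 1·(-6) + 1·6 = -24.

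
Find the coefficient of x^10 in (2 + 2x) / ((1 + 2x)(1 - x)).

684

The denominator gives the recurrence a_n = −a_(n−1) + 2a_(n−2) for n ≥ 3; the numerator fixes a_0 = 2, a_1 = 0, a_2 = 4.
Iterating: 2, 0, 4, -4, 12, -20, 44, -84, 172, -340, 684, so a_10 = 684.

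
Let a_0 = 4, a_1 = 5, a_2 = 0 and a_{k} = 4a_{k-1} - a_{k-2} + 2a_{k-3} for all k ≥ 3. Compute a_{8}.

The ordinary generating function has denominator 1 - 4y + y^2 - 2y^3.
Iterating the recurrence: a_0,…,a_{8} = 4, 5, 0, 3, 22, 85, 324, 1255, 4866.

4866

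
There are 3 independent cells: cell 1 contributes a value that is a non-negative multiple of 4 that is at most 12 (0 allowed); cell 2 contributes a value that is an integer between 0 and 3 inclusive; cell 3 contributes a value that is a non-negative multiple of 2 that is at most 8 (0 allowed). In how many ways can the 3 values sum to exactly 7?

The generating function for the choices is (1 + q⁴ + q⁸ + q¹²)·(1 + q + q² + q³)·(1 + q² + q⁴ + q⁶ + q⁸); the count is [q⁷].
(1 + q⁴ + q⁸ + q¹²) has coefficients 1,0,0,0,1,0,0,0 for degrees 0…7.
(1 + q + q² + q³) has coefficients 1,1,1,1,0,0,0,0 for degrees 0…7.
Finally multiplying by (1 + q² + q⁴ + q⁶ + q⁸), the product of all factors after the first has coefficients 1,1,2,2,2,2,2,2 for degrees 0…7.
[q⁷] = 1·2 + 1·2 = 4.

4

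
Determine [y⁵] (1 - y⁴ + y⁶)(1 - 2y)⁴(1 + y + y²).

-9

(1 - y⁴ + y⁶) has coefficients 1,0,0,0,-1,0 for degrees 0…5.
(1 - 2y)⁴ has coefficients 1,-8,24,-32,16,0 for degrees 0…5.
Finally multiplying by (1 + y + y²), the product of all factors after the first has coefficients 1,-7,17,-16,8,-16 for degrees 0…5.
[y⁵] = 1·(-16) − 1·(-7) = -9.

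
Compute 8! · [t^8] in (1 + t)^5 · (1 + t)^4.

362880

The EGF product rule gives c_8 = Σ_{k_1+k_2=8} C(8; k_1,k_2) · ∏ g_i(k_i), where (1+t)^5 gives the falling factorial (5)_k; (1+t)^4 gives the falling factorial (4)_k.
g_1(k) for k = 0…8: 1, 5, 20, 60, 120, 120, 0, 0, 0.
g_2(k) for k = 0…8: 1, 4, 12, 24, 24, 0, 0, 0, 0.
c_8 = Σ_k C(8,k)·g_1(k)·g_2(8−k) = 70·120·24 + 56·120·24 = 201600 + 161280 = 362880.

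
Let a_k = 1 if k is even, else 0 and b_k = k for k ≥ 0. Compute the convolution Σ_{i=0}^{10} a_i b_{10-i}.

Write out a_i and b_{10-i} for i = 0,…,10 and sum the products.
Σ = 1·10 + 0·9 + 1·8 + 0·7 + 1·6 + 0·5 + 1·4 + 0·3 + 1·2 + 0·1 + 1·0 = 30.

30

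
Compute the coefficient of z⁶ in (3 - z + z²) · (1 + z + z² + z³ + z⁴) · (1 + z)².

4

(3 - z + z²) has coefficients 3,-1,1 for degrees 0…2.
(1 + z + z² + z³ + z⁴) has coefficients 1,1,1,1,1,0,0 for degrees 0…6.
Finally multiplying by (1 + z)², the product of all factors after the first has coefficients 1,3,4,4,4,3,1 for degrees 0…6.
[z⁶] = 3·1 − 1·3 + 1·4 = 4.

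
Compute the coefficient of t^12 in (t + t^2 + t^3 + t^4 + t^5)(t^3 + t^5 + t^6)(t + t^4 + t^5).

7

(t + t^2 + t^3 + t^4 + t^5) has coefficients 0,1,1,1,1,1 for degrees 0…5.
(t^3 + t^5 + t^6) has coefficients 0,0,0,1,0,1,1,0,0,0,0,0,0 for degrees 0…12.
Finally multiplying by (t + t^4 + t^5), the product of all factors after the first has coefficients 0,0,0,0,1,0,1,2,1,1,2,1,0 for degrees 0…12.
[t^12] = 1·1 + 1·2 + 1·1 + 1·1 + 1·2 = 7.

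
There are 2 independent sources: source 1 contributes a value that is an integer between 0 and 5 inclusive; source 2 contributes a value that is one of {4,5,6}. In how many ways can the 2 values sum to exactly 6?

3

The generating function for the choices is (1 + x + x^2 + x^3 + x^4 + x^5)·(x^4 + x^5 + x^6); the count is [x^6].
(1 + x + x^2 + x^3 + x^4 + x^5) has coefficients 1,1,1,1,1,1 for degrees 0…5.
(x^4 + x^5 + x^6) has coefficients 0,0,0,0,1,1,1 for degrees 0…6.
[x^6] = 1·1 + 1·1 + 1·1 + 1·0 + 1·0 + 1·0 = 3.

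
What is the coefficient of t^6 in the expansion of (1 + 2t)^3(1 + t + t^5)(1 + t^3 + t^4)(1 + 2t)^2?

212

(1 + 2t)^3 has coefficients 1,6,12,8 for degrees 0…3.
(1 + t + t^5) has coefficients 1,1,0,0,0,1,0 for degrees 0…6.
Multiplying by (1 + t^3 + t^4) gives running coefficients 1,1,0,1,2,2,0 for degrees 0…6.
Finally multiplying by (1 + 2t)^2, the product of all factors after the first has coefficients 1,5,8,5,6,14,16 for degrees 0…6.
[t^6] = 1·16 + 6·14 + 12·6 + 8·5 = 212.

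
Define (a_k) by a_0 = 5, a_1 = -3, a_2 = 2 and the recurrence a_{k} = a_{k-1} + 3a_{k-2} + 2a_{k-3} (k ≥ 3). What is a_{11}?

The ordinary generating function has denominator 1 - z - 3z^2 - 2z^3.
Iterating the recurrence: a_0,…,a_{11} = 5, -3, 2, 3, 3, 16, 31, 85, 210, 527, 1327, 3328.

3328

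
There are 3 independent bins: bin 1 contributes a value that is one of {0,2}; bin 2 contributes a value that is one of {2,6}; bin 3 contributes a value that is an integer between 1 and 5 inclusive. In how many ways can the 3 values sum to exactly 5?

2

The generating function for the choices is (1 + x^2)·(x^2 + x^6)·(x + x^2 + x^3 + x^4 + x^5); the count is [x^5].
(1 + x^2) has coefficients 1,0,1 for degrees 0…2.
(x^2 + x^6) has coefficients 0,0,1,0,0,0 for degrees 0…5.
Finally multiplying by (x + x^2 + x^3 + x^4 + x^5), the product of all factors after the first has coefficients 0,0,0,1,1,1 for degrees 0…5.
[x^5] = 1·1 + 1·1 = 2.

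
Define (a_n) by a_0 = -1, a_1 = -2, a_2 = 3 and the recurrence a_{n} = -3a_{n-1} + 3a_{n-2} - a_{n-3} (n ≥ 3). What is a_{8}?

11619

The ordinary generating function has denominator 1 + 3z - 3z^2 + z^3.
Iterating the recurrence: a_0,…,a_{8} = -1, -2, 3, -14, 53, -204, 785, -3020, 11619.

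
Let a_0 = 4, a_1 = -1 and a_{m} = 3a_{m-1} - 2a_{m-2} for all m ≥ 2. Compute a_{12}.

The ordinary generating function has denominator 1 - 3x + 2x^2.
Iterating the recurrence: a_0,…,a_{12} = 4, -1, -11, -31, -71, -151, -311, -631, -1271, -2551, -5111, -10231, -20471.

-20471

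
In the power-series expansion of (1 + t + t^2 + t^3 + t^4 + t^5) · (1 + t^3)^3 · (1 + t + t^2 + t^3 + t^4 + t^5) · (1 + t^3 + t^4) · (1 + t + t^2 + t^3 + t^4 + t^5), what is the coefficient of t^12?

409

(1 + t + t^2 + t^3 + t^4 + t^5) has coefficients 1,1,1,1,1,1 for degrees 0…5.
(1 + t^3)^3 has coefficients 1,0,0,3,0,0,3,0,0,1,0,0,0 for degrees 0…12.
Multiplying by (1 + t + t^2 + t^3 + t^4 + t^5) gives running coefficients 1,1,1,4,4,4,6,6,6,4,4,4,1 for degrees 0…12.
Multiplying by (1 + t^3 + t^4) gives running coefficients 1,1,1,5,6,6,11,14,14,14,16,16,11 for degrees 0…12.
Finally multiplying by (1 + t + t^2 + t^3 + t^4 + t^5), the product of all factors after the first has coefficients 1,2,3,8,14,20,30,43,56,65,75,85,85 for degrees 0…12.
[t^12] = 1·85 + 1·85 + 1·75 + 1·65 + 1·56 + 1·43 = 409.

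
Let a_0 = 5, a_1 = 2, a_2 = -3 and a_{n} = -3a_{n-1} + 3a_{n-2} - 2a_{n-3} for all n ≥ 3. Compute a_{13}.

The ordinary generating function has denominator 1 + 3q - 3q^2 + 2q^3.
Iterating the recurrence: a_0,…,a_{13} = 5, 2, -3, 5, -28, 105, -409, 1598, -6231, 24305, -94804, 369789, -1442389, 5626142.

5626142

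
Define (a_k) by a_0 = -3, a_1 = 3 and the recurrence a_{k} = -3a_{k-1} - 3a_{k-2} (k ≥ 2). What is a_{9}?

The ordinary generating function has denominator 1 + 3y + 3y^2.
Iterating the recurrence: a_0,…,a_{9} = -3, 3, 0, -9, 27, -54, 81, -81, 0, 243.

243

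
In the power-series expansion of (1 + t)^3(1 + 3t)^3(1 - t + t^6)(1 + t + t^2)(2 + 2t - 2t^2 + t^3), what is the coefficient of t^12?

892

(1 + t)^3 has coefficients 1,3,3,1 for degrees 0…3.
(1 + 3t)^3 has coefficients 1,9,27,27,0,0,0,0,0,0,0,0,0 for degrees 0…12.
Multiplying by (1 - t + t^6) gives running coefficients 1,8,18,0,-27,0,1,9,27,27,0,0,0 for degrees 0…12.
Multiplying by (1 + t + t^2) gives running coefficients 1,9,27,26,-9,-27,-26,10,37,63,54,27,0 for degrees 0…12.
Finally multiplying by (2 + 2t - 2t^2 + t^3), the product of all factors after the first has coefficients 2,20,70,89,-11,-97,-62,13,119,154,170,73,9 for degrees 0…12.
[t^12] = 1·9 + 3·73 + 3·170 + 1·154 = 892.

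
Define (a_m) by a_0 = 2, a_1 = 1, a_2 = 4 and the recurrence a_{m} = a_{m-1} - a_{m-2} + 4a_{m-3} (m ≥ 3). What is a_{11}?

The ordinary generating function has denominator 1 - q + q^2 - 4q^3.
Iterating the recurrence: a_0,…,a_{11} = 2, 1, 4, 11, 11, 16, 49, 77, 92, 211, 427, 584.

584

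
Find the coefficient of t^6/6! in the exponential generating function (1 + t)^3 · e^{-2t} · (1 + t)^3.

592

The EGF product rule gives c_6 = Σ_{k_1+k_2+k_3=6} C(6; k_1,k_2,k_3) · ∏ g_i(k_i), where (1+t)^3 gives the falling factorial (3)_k; e^{-2t} gives (-2)^k; (1+t)^3 gives the falling factorial (3)_k.
g_1(k) for k = 0…6: 1, 3, 6, 6, 0, 0, 0.
g_2(k) for k = 0…6: 1, -2, 4, -8, 16, -32, 64.
g_3(k) for k = 0…6: 1, 3, 6, 6, 0, 0, 0.
First combine the last two factors: h(k) = Σ_j C(k,j)·g_2(j)·g_3(k−j) for k = 0…6: 1, 1, -2, -2, 16, -32, -32.
c_6 = Σ_k C(6,k)·g_1(k)·h(6−k) = 1·1·(-32) + 6·3·(-32) + 15·6·16 + 20·6·(-2) = −32 − 576 + 1440 − 240 = 592.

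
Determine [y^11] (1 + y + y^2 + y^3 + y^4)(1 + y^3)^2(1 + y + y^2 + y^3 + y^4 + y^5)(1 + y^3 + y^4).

39

(1 + y + y^2 + y^3 + y^4) has coefficients 1,1,1,1,1 for degrees 0…4.
(1 + y^3)^2 has coefficients 1,0,0,2,0,0,1,0,0,0,0,0 for degrees 0…11.
Multiplying by (1 + y + y^2 + y^3 + y^4 + y^5) gives running coefficients 1,1,1,3,3,3,3,3,3,1,1,1 for degrees 0…11.
Finally multiplying by (1 + y^3 + y^4), the product of all factors after the first has coefficients 1,1,1,4,5,5,7,9,9,7,7,7 for degrees 0…11.
[y^11] = 1·7 + 1·7 + 1·7 + 1·9 + 1·9 = 39.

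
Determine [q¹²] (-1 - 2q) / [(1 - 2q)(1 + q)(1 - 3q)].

Partial fractions give a closed form: a_n = (8/3)·2^n + (1/12)·(-1)^n + (-15/4)·3^n.
At n = 12: a_12 = -1981981.

-1981981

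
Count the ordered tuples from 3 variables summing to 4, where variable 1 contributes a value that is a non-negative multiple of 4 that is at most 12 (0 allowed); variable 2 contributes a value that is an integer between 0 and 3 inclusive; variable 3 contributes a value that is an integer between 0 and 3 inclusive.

The generating function for the choices is (1 + x⁴ + x⁸ + x¹²)·(1 + x + x² + x³)·(1 + x + x² + x³); the count is [x⁴].
(1 + x⁴ + x⁸ + x¹²) has coefficients 1,0,0,0,1 for degrees 0…4.
(1 + x + x² + x³) has coefficients 1,1,1,1,0 for degrees 0…4.
Finally multiplying by (1 + x + x² + x³), the product of all factors after the first has coefficients 1,2,3,4,3 for degrees 0…4.
[x⁴] = 1·3 + 1·1 = 4.

4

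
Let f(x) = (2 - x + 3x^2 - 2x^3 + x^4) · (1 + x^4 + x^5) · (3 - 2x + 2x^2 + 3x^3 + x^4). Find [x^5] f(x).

(2 - x + 3x^2 - 2x^3 + x^4) has coefficients 2,-1,3,-2,1 for degrees 0…4.
(1 + x^4 + x^5) has coefficients 1,0,0,0,1,1 for degrees 0…5.
Finally multiplying by (3 - 2x + 2x^2 + 3x^3 + x^4), the product of all factors after the first has coefficients 3,-2,2,3,4,1 for degrees 0…5.
[x^5] = 2·1 − 1·4 + 3·3 − 2·2 + 1·(-2) = 1.

1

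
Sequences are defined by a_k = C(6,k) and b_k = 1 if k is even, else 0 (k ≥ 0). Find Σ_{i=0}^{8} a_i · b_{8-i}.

The convolution is the x^8 coefficient of A(x)B(x).
Σ = 1·1 + 6·0 + 15·1 + 20·0 + 15·1 + 6·0 + 1·1 + 0·0 + 0·1 = 32.

32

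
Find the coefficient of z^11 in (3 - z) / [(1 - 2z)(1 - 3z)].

Partial fractions give a closed form: a_n = (-5)·2^n + (8)·3^n.
At n = 11: a_11 = 1406936.

1406936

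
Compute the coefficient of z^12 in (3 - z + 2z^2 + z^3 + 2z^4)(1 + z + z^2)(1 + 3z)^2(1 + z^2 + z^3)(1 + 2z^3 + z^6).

370

(3 - z + 2z^2 + z^3 + 2z^4) has coefficients 3,-1,2,1,2 for degrees 0…4.
(1 + z + z^2) has coefficients 1,1,1,0,0,0,0,0,0,0,0,0,0 for degrees 0…12.
Multiplying by (1 + 3z)^2 gives running coefficients 1,7,16,15,9,0,0,0,0,0,0,0,0 for degrees 0…12.
Multiplying by (1 + z^2 + z^3) gives running coefficients 1,7,17,23,32,31,24,9,0,0,0,0,0 for degrees 0…12.
Finally multiplying by (1 + 2z^3 + z^6), the product of all factors after the first has coefficients 1,7,17,25,46,65,71,80,79,71,50,31,24 for degrees 0…12.
[z^12] = 3·24 − 1·31 + 2·50 + 1·71 + 2·79 = 370.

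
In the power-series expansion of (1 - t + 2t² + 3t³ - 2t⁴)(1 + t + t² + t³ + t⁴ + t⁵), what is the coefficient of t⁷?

3

(1 - t + 2t² + 3t³ - 2t⁴) has coefficients 1,-1,2,3,-2 for degrees 0…4.
(1 + t + t² + t³ + t⁴ + t⁵) has coefficients 1,1,1,1,1,1,0,0 for degrees 0…7.
[t⁷] = 1·0 − 1·0 + 2·1 + 3·1 − 2·1 = 3.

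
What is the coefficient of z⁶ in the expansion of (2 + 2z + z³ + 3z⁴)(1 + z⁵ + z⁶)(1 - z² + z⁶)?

3

(2 + 2z + z³ + 3z⁴) has coefficients 2,2,0,1,3 for degrees 0…4.
(1 + z⁵ + z⁶) has coefficients 1,0,0,0,0,1,1 for degrees 0…6.
Finally multiplying by (1 - z² + z⁶), the product of all factors after the first has coefficients 1,0,-1,0,0,1,2 for degrees 0…6.
[z⁶] = 2·2 + 2·1 + 1·0 + 3·(-1) = 3.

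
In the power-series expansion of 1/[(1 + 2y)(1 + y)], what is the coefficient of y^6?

Partial fractions give a closed form: a_n = (2)·(-2)^n + (-1)·(-1)^n.
At n = 6: a_6 = 127.

127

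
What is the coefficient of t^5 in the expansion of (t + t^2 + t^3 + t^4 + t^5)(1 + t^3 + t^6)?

(t + t^2 + t^3 + t^4 + t^5) has coefficients 0,1,1,1,1,1 for degrees 0…5.
(1 + t^3 + t^6) has coefficients 1,0,0,1,0,0 for degrees 0…5.
[t^5] = 1·0 + 1·1 + 1·0 + 1·0 + 1·1 = 2.

2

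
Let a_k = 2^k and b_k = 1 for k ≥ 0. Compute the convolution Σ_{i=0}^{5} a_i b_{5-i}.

The convolution is the x^5 coefficient of A(x)B(x).
Σ = 1·1 + 2·1 + 4·1 + 8·1 + 16·1 + 32·1 = 63.

63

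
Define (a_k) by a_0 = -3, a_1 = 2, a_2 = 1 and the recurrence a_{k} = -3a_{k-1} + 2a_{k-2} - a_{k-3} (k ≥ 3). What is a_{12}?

The ordinary generating function has denominator 1 + 3q - 2q^2 + q^3.
Iterating the recurrence: a_0,…,a_{12} = -3, 2, 1, 4, -12, 43, -157, 569, -2064, 7487, -27158, 98512, -357339.

-357339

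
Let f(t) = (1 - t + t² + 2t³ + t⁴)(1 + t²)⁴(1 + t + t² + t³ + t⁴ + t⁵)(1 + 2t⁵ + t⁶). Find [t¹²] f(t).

139

(1 - t + t² + 2t³ + t⁴) has coefficients 1,-1,1,2,1 for degrees 0…4.
(1 + t²)⁴ has coefficients 1,0,4,0,6,0,4,0,1,0,0,0,0 for degrees 0…12.
Multiplying by (1 + t + t² + t³ + t⁴ + t⁵) gives running coefficients 1,1,5,5,11,11,14,14,11,11,5,5,1 for degrees 0…12.
Finally multiplying by (1 + 2t⁵ + t⁶), the product of all factors after the first has coefficients 1,1,5,5,11,13,17,25,26,38,38,44,43 for degrees 0…12.
[t¹²] = 1·43 − 1·44 + 1·38 + 2·38 + 1·26 = 139.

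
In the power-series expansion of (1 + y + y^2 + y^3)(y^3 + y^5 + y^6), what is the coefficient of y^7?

2

(1 + y + y^2 + y^3) has coefficients 1,1,1,1 for degrees 0…3.
(y^3 + y^5 + y^6) has coefficients 0,0,0,1,0,1,1,0 for degrees 0…7.
[y^7] = 1·0 + 1·1 + 1·1 + 1·0 = 2.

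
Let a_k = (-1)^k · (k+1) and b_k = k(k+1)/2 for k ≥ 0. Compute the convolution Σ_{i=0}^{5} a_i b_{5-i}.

The convolution is the t^5 coefficient of A(t)B(t).
Σ = 1·15 − 2·10 + 3·6 − 4·3 + 5·1 − 6·0 = 6.

6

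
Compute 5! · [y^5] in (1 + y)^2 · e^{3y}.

The EGF product rule gives c_5 = Σ_{k_1+k_2=5} C(5; k_1,k_2) · ∏ g_i(k_i), where (1+y)^2 gives the falling factorial (2)_k; e^{3y} gives (3)^k.
g_1(k) for k = 0…5: 1, 2, 2, 0, 0, 0.
g_2(k) for k = 0…5: 1, 3, 9, 27, 81, 243.
c_5 = Σ_k C(5,k)·g_1(k)·g_2(5−k) = 1·1·243 + 5·2·81 + 10·2·27 = 243 + 810 + 540 = 1593.

1593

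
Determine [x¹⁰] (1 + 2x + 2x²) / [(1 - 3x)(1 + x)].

The denominator gives the recurrence a_n = 2a_(n−1) + 3a_(n−2) for n ≥ 3; the numerator fixes a_0 = 1, a_1 = 4, a_2 = 13.
Iterating: 1, 4, 13, 38, 115, 344, 1033, 3098, 9295, 27884, 83653, so a_10 = 83653.

83653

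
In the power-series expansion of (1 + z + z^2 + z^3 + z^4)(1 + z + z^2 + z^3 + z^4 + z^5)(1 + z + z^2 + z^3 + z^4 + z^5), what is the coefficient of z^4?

(1 + z + z^2 + z^3 + z^4) has coefficients 1,1,1,1,1 for degrees 0…4.
(1 + z + z^2 + z^3 + z^4 + z^5) has coefficients 1,1,1,1,1 for degrees 0…4.
Finally multiplying by (1 + z + z^2 + z^3 + z^4 + z^5), the product of all factors after the first has coefficients 1,2,3,4,5 for degrees 0…4.
[z^4] = 1·5 + 1·4 + 1·3 + 1·2 + 1·1 = 15.

15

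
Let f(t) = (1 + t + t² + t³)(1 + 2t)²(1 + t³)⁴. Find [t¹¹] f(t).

60

(1 + t + t² + t³) has coefficients 1,1,1,1 for degrees 0…3.
(1 + 2t)² has coefficients 1,4,4,0,0,0,0,0,0,0,0,0 for degrees 0…11.
Finally multiplying by (1 + t³)⁴, the product of all factors after the first has coefficients 1,4,4,4,16,16,6,24,24,4,16,16 for degrees 0…11.
[t¹¹] = 1·16 + 1·16 + 1·4 + 1·24 = 60.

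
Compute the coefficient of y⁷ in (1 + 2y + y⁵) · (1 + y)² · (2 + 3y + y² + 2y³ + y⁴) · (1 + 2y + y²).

61

(1 + 2y + y⁵) has coefficients 1,2,0,0,0,1 for degrees 0…5.
(1 + y)² has coefficients 1,2,1,0,0,0,0,0 for degrees 0…7.
Multiplying by (2 + 3y + y² + 2y³ + y⁴) gives running coefficients 2,7,9,7,6,4,1,0 for degrees 0…7.
Finally multiplying by (1 + 2y + y²), the product of all factors after the first has coefficients 2,11,25,32,29,23,15,6 for degrees 0…7.
[y⁷] = 1·6 + 2·15 + 1·25 = 61.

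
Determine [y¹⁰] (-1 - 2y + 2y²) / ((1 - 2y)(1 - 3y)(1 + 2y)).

-151889

Partial fractions give a closed form: a_n = (3/2)·2^n + (-13/5)·3^n + (1/10)·(-2)^n.
At n = 10: a_10 = -151889.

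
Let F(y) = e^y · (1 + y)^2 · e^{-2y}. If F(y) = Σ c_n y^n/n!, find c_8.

The EGF product rule gives c_8 = Σ_{k_1+k_2+k_3=8} C(8; k_1,k_2,k_3) · ∏ g_i(k_i), where e^y gives (1)^k; (1+y)^2 gives the falling factorial (2)_k; e^{-2y} gives (-2)^k.
g_1(k) for k = 0…8: 1, 1, 1, 1, 1, 1, 1, 1, 1.
g_2(k) for k = 0…8: 1, 2, 2, 0, 0, 0, 0, 0, 0.
g_3(k) for k = 0…8: 1, -2, 4, -8, 16, -32, 64, -128, 256.
First combine the last two factors: h(k) = Σ_j C(k,j)·g_2(j)·g_3(k−j) for k = 0…8: 1, 0, -2, 4, 0, -32, 160, -576, 1792.
c_8 = Σ_k C(8,k)·g_1(k)·h(8−k) = 1·1·1792 + 8·1·(-576) + 28·1·160 + 56·1·(-32) + 56·1·4 + 28·1·(-2) + 1·1·1 = 1792 − 4608 + 4480 − 1792 + 224 − 56 + 1 = 41.

41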